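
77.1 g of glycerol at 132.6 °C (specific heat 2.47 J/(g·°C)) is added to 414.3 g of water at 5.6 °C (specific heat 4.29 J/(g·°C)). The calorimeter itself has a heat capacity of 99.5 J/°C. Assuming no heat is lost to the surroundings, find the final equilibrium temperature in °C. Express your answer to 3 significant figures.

Heat lost by glycerol = heat gained by water + calorimeter.
(77.1)(2.47)(132.6 − T) = [(414.3)(4.29) + 99.5](T − 5.6)
190.437 (132.6 − T) = 1876.847 (T − 5.6)
25252 − 190.437 T = 1876.847 T − 10510
35762 = 2067.284 T
T = 17.30 °C

T_f = 17.3 °C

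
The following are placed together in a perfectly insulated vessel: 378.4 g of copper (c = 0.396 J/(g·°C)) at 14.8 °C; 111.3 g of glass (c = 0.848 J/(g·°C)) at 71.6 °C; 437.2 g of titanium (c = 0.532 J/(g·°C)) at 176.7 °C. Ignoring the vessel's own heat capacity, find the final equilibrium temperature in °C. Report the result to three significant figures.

T_f = 105 °C

Σ mᵢcᵢ(T − Tᵢ) = 0  ⇒  T = Σ mᵢcᵢTᵢ / Σ mᵢcᵢ
Σ mᵢcᵢ = 378.4×0.396 + 111.3×0.848 + 437.2×0.532 = 476.8192
Σ mᵢcᵢTᵢ = 149.8464×14.8 + 94.3824×71.6 + 232.5904×176.7 = 50074
T = 50074 / 476.8192 = 105.0 °C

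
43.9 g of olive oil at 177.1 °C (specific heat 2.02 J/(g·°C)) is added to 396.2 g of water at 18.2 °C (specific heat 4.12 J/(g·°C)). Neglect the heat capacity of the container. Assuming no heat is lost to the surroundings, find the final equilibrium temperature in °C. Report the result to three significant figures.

T_f = 26.4 °C

Heat lost by olive oil = heat gained by water.
(43.9)(2.02)(177.1 − T) = (396.2)(4.12)(T − 18.2)
88.678 (177.1 − T) = 1632.344 (T − 18.2)
15705 − 88.678 T = 1632.344 T − 29709
45414 = 1721.022 T
T = 26.39 °C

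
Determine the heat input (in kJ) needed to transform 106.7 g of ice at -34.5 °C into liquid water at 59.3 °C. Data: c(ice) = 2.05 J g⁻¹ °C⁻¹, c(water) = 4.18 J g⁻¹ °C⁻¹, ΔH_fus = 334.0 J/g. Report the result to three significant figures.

q = 69.6 kJ

q1 (heat ice -34.5→0.0 °C): 106.7 × 2.05 × 34.5 = 7546 J
q2 (melt at 0 °C): 106.7 × 334.0 = 35638 J
q3 (heat water 0.0→59.3 °C): 106.7 × 4.18 × 59.3 = 26448 J
Total: 7546 + 35638 + 26448 = 69632 J = 69.6 kJ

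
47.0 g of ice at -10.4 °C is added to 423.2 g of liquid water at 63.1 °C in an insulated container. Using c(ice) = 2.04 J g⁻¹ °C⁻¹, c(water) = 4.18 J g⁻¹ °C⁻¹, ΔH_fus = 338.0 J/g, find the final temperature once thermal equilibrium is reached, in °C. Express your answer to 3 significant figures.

Heat to bring ice to 0 °C and melt it: q₁ = 47.0×2.04×10.4 + 47.0×338.0 = 16883 J
Heat the water can supply cooling to 0 °C: 423.2×4.18×63.1 = 111622 J > q₁, so all ice melts.
Energy balance: 423.2×4.18×(63.1 − T) = 16883 + 47.0×4.18×(T − 0)
1768.976(63.1 − T) = 16883 + 196.46 T
111622 − 16883 = 1965.436 T
T = 94739 / 1965.436 = 48.20 °C

T_f = 48.2 °C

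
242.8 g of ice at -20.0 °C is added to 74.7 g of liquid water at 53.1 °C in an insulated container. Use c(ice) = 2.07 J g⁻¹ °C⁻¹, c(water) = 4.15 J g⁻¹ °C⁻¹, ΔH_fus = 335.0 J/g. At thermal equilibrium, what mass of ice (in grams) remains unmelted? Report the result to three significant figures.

Heat to warm all ice to 0 °C: 242.8×2.07×20.0 = 10052 J
Heat released by water cooling to 0 °C: 74.7×4.15×53.1 = 16461 J
16461 J < 10052 + 242.8×335.0 = 91390 J, so not all ice melts; final T = 0 °C.
Heat left for melting: 16461 − 10052 = 6409 J
Mass melted = 6409 / 335.0 = 19.13 g
Ice remaining = 242.8 − 19.13 = 223.67 g

m_ice remaining = 224 g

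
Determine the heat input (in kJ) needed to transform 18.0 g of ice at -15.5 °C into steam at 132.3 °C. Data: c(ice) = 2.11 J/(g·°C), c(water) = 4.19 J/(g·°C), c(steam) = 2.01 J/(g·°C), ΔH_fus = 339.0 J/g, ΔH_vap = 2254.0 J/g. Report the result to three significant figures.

q = 56.0 kJ

q1 (heat ice -15.5→0.0 °C): 18.0 × 2.11 × 15.5 = 589 J
q2 (melt at 0 °C): 18.0 × 339.0 = 6102 J
q3 (heat water 0.0→100.0 °C): 18.0 × 4.19 × 100.0 = 7542 J
q4 (vaporize at 100 °C): 18.0 × 2254.0 = 40572 J
q5 (heat steam 100.0→132.3 °C): 18.0 × 2.01 × 32.3 = 1169 J
Total: 589 + 6102 + 7542 + 40572 + 1169 = 55974 J = 56.0 kJ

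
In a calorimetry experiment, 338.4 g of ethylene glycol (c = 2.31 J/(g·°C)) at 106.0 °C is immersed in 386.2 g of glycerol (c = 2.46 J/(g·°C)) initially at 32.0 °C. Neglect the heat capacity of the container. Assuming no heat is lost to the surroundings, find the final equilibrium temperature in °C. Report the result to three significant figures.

T_f = 65.4 °C

Heat lost by ethylene glycol = heat gained by glycerol.
(338.4)(2.31)(106.0 − T) = (386.2)(2.46)(T − 32.0)
781.704 (106.0 − T) = 950.052 (T − 32.0)
82861 − 781.704 T = 950.052 T − 30402
113263 = 1731.756 T
T = 65.40 °C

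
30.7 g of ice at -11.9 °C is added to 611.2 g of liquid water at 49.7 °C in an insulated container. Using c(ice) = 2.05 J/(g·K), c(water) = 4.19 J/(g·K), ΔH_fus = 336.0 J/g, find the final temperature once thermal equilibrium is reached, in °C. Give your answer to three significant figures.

T_f = 43.2 °C

Heat to bring ice to 0 °C and melt it: q₁ = 30.7×2.05×11.9 + 30.7×336.0 = 11064 J
Heat the water can supply cooling to 0 °C: 611.2×4.19×49.7 = 127278 J > q₁, so all ice melts.
Energy balance: 611.2×4.19×(49.7 − T) = 11064 + 30.7×4.19×(T − 0)
2560.928(49.7 − T) = 11064 + 128.633 T
127278 − 11064 = 2689.561 T
T = 116214 / 2689.561 = 43.21 °C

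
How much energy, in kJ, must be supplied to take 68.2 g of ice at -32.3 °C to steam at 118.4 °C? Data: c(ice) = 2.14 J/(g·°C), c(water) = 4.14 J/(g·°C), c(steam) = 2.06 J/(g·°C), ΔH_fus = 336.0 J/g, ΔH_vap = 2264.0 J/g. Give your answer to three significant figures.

q = 213 kJ

q1 (heat ice -32.3→0.0 °C): 68.2 × 2.14 × 32.3 = 4714 J
q2 (melt at 0 °C): 68.2 × 336.0 = 22915 J
q3 (heat water 0.0→100.0 °C): 68.2 × 4.14 × 100.0 = 28235 J
q4 (vaporize at 100 °C): 68.2 × 2264.0 = 154405 J
q5 (heat steam 100.0→118.4 °C): 68.2 × 2.06 × 18.4 = 2585 J
Total: 4714 + 22915 + 28235 + 154405 + 2585 = 212854 J = 213 kJ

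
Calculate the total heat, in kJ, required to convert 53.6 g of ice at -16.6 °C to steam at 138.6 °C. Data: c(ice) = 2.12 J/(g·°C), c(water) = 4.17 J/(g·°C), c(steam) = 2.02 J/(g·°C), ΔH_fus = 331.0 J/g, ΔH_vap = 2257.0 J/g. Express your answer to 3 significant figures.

q = 167 kJ

q1 (heat ice -16.6→0.0 °C): 53.6 × 2.12 × 16.6 = 1886 J
q2 (melt at 0 °C): 53.6 × 331.0 = 17742 J
q3 (heat water 0.0→100.0 °C): 53.6 × 4.17 × 100.0 = 22351 J
q4 (vaporize at 100 °C): 53.6 × 2257.0 = 120975 J
q5 (heat steam 100.0→138.6 °C): 53.6 × 2.02 × 38.6 = 4179 J
Total: 1886 + 17742 + 22351 + 120975 + 4179 = 167133 J = 167 kJ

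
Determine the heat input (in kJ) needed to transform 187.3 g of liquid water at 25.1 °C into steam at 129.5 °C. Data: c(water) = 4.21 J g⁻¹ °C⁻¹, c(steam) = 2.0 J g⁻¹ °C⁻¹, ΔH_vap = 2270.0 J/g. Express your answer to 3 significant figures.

q1 (heat water 25.1→100.0 °C): 187.3 × 4.21 × 74.9 = 59061 J
q2 (vaporize at 100 °C): 187.3 × 2270.0 = 425171 J
q3 (heat steam 100.0→129.5 °C): 187.3 × 2.0 × 29.5 = 11051 J
Total: 59061 + 425171 + 11051 = 495283 J = 495 kJ

q = 495 kJ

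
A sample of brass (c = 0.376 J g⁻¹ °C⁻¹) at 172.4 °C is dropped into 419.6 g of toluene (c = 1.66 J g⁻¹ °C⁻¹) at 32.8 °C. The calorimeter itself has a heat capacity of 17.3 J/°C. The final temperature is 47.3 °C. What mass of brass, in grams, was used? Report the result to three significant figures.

q_gained = (419.6 × 1.66 + 17.3) × (47.3 − 32.8) = 10350 J
q_lost = m × 0.376 × (172.4 − 47.3) = 47.0376 m
m = 10350 / 47.0376 = 220 g

m = 220 g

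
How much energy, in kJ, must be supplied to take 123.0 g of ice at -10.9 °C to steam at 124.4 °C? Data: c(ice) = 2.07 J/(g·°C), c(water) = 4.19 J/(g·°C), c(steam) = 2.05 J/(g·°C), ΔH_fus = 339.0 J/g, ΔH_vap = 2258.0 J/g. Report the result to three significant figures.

q1 (heat ice -10.9→0.0 °C): 123.0 × 2.07 × 10.9 = 2775 J
q2 (melt at 0 °C): 123.0 × 339.0 = 41697 J
q3 (heat water 0.0→100.0 °C): 123.0 × 4.19 × 100.0 = 51537 J
q4 (vaporize at 100 °C): 123.0 × 2258.0 = 277734 J
q5 (heat steam 100.0→124.4 °C): 123.0 × 2.05 × 24.4 = 6152 J
Total: 2775 + 41697 + 51537 + 277734 + 6152 = 379895 J = 380 kJ

q = 380 kJ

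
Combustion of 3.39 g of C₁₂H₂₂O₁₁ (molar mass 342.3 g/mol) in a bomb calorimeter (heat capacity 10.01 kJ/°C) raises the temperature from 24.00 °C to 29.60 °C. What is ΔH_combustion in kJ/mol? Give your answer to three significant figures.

ΔH = -5660 kJ/mol

ΔT = 29.60 − 24.00 = 5.60 °C
q_cal = C_cal × ΔT = 10.01 × 5.60 = 56.056 kJ
n = 3.39 / 342.3 = 0.009904 mol
q_rxn = −q_cal = -56.056 kJ
ΔH = -56.056 / 0.009904 = -5660 kJ/mol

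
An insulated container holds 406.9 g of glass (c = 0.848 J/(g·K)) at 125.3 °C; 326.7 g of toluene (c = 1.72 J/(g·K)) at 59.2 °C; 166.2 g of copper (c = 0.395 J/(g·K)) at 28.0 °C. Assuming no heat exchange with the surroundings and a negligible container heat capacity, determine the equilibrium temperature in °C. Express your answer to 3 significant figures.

T_f = 80.5 °C

Σ mᵢcᵢ(T − Tᵢ) = 0  ⇒  T = Σ mᵢcᵢTᵢ / Σ mᵢcᵢ
Σ mᵢcᵢ = 406.9×0.848 + 326.7×1.72 + 166.2×0.395 = 972.6242
Σ mᵢcᵢTᵢ = 345.0512×125.3 + 561.924×59.2 + 65.649×28.0 = 78339
T = 78339 / 972.6242 = 80.54 °C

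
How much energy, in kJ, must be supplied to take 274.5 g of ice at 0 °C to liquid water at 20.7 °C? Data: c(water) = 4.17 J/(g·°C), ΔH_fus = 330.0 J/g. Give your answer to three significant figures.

q = 114 kJ

q1 (melt at 0 °C): 274.5 × 330.0 = 90585 J
q2 (heat water 0.0→20.7 °C): 274.5 × 4.17 × 20.7 = 23695 J
Total: 90585 + 23695 = 114280 J = 114 kJ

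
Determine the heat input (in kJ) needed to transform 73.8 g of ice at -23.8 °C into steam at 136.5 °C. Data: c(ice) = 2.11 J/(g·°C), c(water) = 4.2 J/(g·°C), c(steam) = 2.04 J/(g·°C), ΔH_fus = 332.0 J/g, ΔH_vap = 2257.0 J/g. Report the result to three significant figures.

q = 231 kJ

q1 (heat ice -23.8→0.0 °C): 73.8 × 2.11 × 23.8 = 3706 J
q2 (melt at 0 °C): 73.8 × 332.0 = 24502 J
q3 (heat water 0.0→100.0 °C): 73.8 × 4.2 × 100.0 = 30996 J
q4 (vaporize at 100 °C): 73.8 × 2257.0 = 166567 J
q5 (heat steam 100.0→136.5 °C): 73.8 × 2.04 × 36.5 = 5495 J
Total: 3706 + 24502 + 30996 + 166567 + 5495 = 231266 J = 231 kJ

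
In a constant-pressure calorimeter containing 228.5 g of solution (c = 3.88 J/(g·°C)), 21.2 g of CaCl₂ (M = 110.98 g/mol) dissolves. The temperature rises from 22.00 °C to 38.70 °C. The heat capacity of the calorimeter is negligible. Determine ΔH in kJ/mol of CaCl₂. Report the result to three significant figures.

ΔH = -77.5 kJ/mol

|ΔT| = |38.70 − 22.00| = 16.70 °C
|q_surr| = (228.5 × 3.88) × 16.70 = 886.58 × 16.70 = 14810 J
n(CaCl₂) = 21.2 / 110.98 = 0.1910 mol
Temperature rose, so q_rxn = −|q_surr| = -14.81 kJ
ΔH = q_rxn / n = -77.54 kJ/mol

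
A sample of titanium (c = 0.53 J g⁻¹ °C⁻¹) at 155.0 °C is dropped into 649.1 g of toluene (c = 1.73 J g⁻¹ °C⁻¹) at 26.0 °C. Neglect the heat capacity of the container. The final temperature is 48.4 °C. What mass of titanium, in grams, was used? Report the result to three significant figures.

m = 445 g

q_gained = (649.1 × 1.73) × (48.4 − 26.0) = 25150 J
q_lost = m × 0.53 × (155.0 − 48.4) = 56.498 m
m = 25150 / 56.498 = 445 g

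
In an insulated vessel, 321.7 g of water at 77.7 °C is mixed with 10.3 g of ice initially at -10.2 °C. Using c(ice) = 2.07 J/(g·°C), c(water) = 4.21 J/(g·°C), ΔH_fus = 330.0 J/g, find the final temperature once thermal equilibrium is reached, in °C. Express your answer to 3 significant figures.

T_f = 72.7 °C

Heat to bring ice to 0 °C and melt it: q₁ = 10.3×2.07×10.2 + 10.3×330.0 = 3616.5 J
Heat the water can supply cooling to 0 °C: 321.7×4.21×77.7 = 105234 J > q₁, so all ice melts.
Energy balance: 321.7×4.21×(77.7 − T) = 3616.5 + 10.3×4.21×(T − 0)
1354.357(77.7 − T) = 3616.5 + 43.363 T
105234 − 3616.5 = 1397.720 T
T = 101617.5 / 1397.720 = 72.70 °C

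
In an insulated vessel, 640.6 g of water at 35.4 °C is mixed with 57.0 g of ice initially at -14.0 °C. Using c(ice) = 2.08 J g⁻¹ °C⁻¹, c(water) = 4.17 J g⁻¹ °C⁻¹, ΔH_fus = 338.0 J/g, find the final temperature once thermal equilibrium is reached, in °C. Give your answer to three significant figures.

T_f = 25.3 °C

Heat to bring ice to 0 °C and melt it: q₁ = 57.0×2.08×14.0 + 57.0×338.0 = 20926 J
Heat the water can supply cooling to 0 °C: 640.6×4.17×35.4 = 94564.1 J > q₁, so all ice melts.
Energy balance: 640.6×4.17×(35.4 − T) = 20926 + 57.0×4.17×(T − 0)
2671.302(35.4 − T) = 20926 + 237.69 T
94564.1 − 20926 = 2908.992 T
T = 73638.1 / 2908.992 = 25.31 °C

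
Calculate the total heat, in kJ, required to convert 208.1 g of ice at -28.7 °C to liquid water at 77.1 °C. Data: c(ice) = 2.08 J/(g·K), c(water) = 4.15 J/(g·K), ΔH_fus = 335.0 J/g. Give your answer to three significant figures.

q1 (heat ice -28.7→0.0 °C): 208.1 × 2.08 × 28.7 = 12423 J
q2 (melt at 0 °C): 208.1 × 335.0 = 69714 J
q3 (heat water 0.0→77.1 °C): 208.1 × 4.15 × 77.1 = 66585 J
Total: 12423 + 69714 + 66585 = 148722 J = 149 kJ

q = 149 kJ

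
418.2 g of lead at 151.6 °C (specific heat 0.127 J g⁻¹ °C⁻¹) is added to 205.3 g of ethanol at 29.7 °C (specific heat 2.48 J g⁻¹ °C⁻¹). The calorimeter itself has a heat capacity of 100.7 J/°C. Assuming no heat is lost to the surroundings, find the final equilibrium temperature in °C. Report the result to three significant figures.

T_f = 39.5 °C

Heat lost by lead = heat gained by ethanol + calorimeter.
(418.2)(0.127)(151.6 − T) = [(205.3)(2.48) + 100.7](T − 29.7)
53.1114 (151.6 − T) = 609.844 (T − 29.7)
8051.7 − 53.1114 T = 609.844 T − 18112
26163.7 = 662.9554 T
T = 39.47 °C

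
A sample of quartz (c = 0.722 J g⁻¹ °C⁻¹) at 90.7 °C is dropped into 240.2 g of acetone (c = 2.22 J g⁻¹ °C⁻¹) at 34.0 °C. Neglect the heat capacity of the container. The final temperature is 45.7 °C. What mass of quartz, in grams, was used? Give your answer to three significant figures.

m = 192 g

q_gained = (240.2 × 2.22) × (45.7 − 34.0) = 6239 J
q_lost = m × 0.722 × (90.7 − 45.7) = 32.49 m
m = 6239 / 32.49 = 192 g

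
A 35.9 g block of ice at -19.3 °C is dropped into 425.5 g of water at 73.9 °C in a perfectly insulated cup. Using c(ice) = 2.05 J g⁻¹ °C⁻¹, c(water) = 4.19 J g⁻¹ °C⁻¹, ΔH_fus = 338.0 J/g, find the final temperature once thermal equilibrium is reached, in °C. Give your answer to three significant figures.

Heat to bring ice to 0 °C and melt it: q₁ = 35.9×2.05×19.3 + 35.9×338.0 = 13555 J
Heat the water can supply cooling to 0 °C: 425.5×4.19×73.9 = 131752 J > q₁, so all ice melts.
Energy balance: 425.5×4.19×(73.9 − T) = 13555 + 35.9×4.19×(T − 0)
1782.845(73.9 − T) = 13555 + 150.421 T
131752 − 13555 = 1933.266 T
T = 118197 / 1933.266 = 61.14 °C

T_f = 61.1 °C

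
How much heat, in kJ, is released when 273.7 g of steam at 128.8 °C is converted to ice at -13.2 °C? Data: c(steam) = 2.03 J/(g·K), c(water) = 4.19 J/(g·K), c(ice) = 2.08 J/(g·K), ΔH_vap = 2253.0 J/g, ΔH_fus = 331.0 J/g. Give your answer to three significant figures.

q = 845 kJ

q1 (cool steam 128.8→100 °C): 273.7 × 2.03 × 28.8 = 16002 J
q2 (condense at 100 °C): 273.7 × 2253.0 = 616646 J
q3 (cool water 100→0 °C): 273.7 × 4.19 × 100.0 = 114680 J
q4 (freeze at 0 °C): 273.7 × 331.0 = 90595 J
q5 (cool ice 0→-13.2 °C): 273.7 × 2.08 × 13.2 = 7515 J
Total: 16002 + 616646 + 114680 + 90595 + 7515 = 845438 J = 845 kJ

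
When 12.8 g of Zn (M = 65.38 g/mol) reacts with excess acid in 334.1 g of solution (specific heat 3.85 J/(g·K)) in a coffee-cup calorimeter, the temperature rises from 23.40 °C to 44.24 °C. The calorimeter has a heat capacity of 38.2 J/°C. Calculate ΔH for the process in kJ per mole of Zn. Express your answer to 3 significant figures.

ΔH = -141 kJ/mol

|ΔT| = |44.24 − 23.40| = 20.84 °C
|q_surr| = (334.1 × 3.85 + 38.2) × 20.84 = 1324.485 × 20.84 = 27600 J
n(Zn) = 12.8 / 65.38 = 0.1958 mol
Temperature rose, so q_rxn = −|q_surr| = -27.60 kJ
ΔH = q_rxn / n = -141.0 kJ/mol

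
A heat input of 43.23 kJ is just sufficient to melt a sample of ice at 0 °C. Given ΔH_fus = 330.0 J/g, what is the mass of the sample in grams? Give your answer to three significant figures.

m = q / ΔH_fus = 43230 J / 330.0 J/g = 131 g

m = 131 g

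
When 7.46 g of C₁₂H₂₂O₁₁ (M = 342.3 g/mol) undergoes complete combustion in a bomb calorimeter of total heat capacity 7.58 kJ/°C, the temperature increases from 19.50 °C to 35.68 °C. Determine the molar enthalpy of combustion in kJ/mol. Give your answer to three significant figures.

ΔH = -5630 kJ/mol

ΔT = 35.68 − 19.50 = 16.18 °C
q_cal = C_cal × ΔT = 7.58 × 16.18 = 122.6444 kJ
n = 7.46 / 342.3 = 0.02179 mol
q_rxn = −q_cal = -122.6444 kJ
ΔH = -122.6444 / 0.02179 = -5628 kJ/mol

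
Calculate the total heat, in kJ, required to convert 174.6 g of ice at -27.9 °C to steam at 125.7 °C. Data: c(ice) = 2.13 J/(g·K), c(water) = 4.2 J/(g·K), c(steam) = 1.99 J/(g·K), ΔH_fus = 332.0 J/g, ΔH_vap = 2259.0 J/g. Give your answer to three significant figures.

q = 545 kJ

q1 (heat ice -27.9→0.0 °C): 174.6 × 2.13 × 27.9 = 10376 J
q2 (melt at 0 °C): 174.6 × 332.0 = 57967 J
q3 (heat water 0.0→100.0 °C): 174.6 × 4.2 × 100.0 = 73332 J
q4 (vaporize at 100 °C): 174.6 × 2259.0 = 394421 J
q5 (heat steam 100.0→125.7 °C): 174.6 × 1.99 × 25.7 = 8930 J
Total: 10376 + 57967 + 73332 + 394421 + 8930 = 545026 J = 545 kJ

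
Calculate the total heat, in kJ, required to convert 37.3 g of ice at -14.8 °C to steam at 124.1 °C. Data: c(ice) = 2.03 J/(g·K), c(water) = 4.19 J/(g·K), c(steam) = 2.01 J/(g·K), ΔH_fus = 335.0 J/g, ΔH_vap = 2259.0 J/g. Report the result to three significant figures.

q1 (heat ice -14.8→0.0 °C): 37.3 × 2.03 × 14.8 = 1121 J
q2 (melt at 0 °C): 37.3 × 335.0 = 12496 J
q3 (heat water 0.0→100.0 °C): 37.3 × 4.19 × 100.0 = 15629 J
q4 (vaporize at 100 °C): 37.3 × 2259.0 = 84261 J
q5 (heat steam 100.0→124.1 °C): 37.3 × 2.01 × 24.1 = 1807 J
Total: 1121 + 12496 + 15629 + 84261 + 1807 = 115314 J = 115 kJ

q = 115 kJ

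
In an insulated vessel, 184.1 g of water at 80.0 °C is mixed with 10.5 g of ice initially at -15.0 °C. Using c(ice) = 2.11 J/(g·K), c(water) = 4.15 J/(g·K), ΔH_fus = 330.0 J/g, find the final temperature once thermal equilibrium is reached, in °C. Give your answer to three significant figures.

Heat to bring ice to 0 °C and melt it: q₁ = 10.5×2.11×15.0 + 10.5×330.0 = 3797.3 J
Heat the water can supply cooling to 0 °C: 184.1×4.15×80.0 = 61121.2 J > q₁, so all ice melts.
Energy balance: 184.1×4.15×(80.0 − T) = 3797.3 + 10.5×4.15×(T − 0)
764.015(80.0 − T) = 3797.3 + 43.575 T
61121.2 − 3797.3 = 807.590 T
T = 57323.9 / 807.590 = 70.98 °C

T_f = 71.0 °C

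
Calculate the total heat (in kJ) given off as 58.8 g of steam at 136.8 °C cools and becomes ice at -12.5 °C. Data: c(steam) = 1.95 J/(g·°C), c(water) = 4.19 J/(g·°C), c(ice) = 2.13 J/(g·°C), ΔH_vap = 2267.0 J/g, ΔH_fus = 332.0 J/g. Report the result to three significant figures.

q1 (cool steam 136.8→100 °C): 58.8 × 1.95 × 36.8 = 4219 J
q2 (condense at 100 °C): 58.8 × 2267.0 = 133300 J
q3 (cool water 100→0 °C): 58.8 × 4.19 × 100.0 = 24637 J
q4 (freeze at 0 °C): 58.8 × 332.0 = 19522 J
q5 (cool ice 0→-12.5 °C): 58.8 × 2.13 × 12.5 = 1566 J
Total: 4219 + 133300 + 24637 + 19522 + 1566 = 183244 J = 183 kJ

q = 183 kJ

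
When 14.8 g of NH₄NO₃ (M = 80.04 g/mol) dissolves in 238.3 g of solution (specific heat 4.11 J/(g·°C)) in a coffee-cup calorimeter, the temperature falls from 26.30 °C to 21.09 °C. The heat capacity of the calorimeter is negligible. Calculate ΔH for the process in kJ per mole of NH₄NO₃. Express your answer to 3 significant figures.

ΔH = 27.6 kJ/mol

|ΔT| = |21.09 − 26.30| = 5.21 °C
|q_surr| = (238.3 × 4.11) × 5.21 = 979.413 × 5.21 = 5103 J
n(NH₄NO₃) = 14.8 / 80.04 = 0.1849 mol
Temperature fell, so q_rxn = +|q_surr| = 5.103 kJ
ΔH = q_rxn / n = 27.60 kJ/mol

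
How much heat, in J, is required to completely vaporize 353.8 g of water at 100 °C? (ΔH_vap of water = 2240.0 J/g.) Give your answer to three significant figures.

q = m × ΔH_vap = 353.8 × 2240.0 = 792500 J

q = 793000 J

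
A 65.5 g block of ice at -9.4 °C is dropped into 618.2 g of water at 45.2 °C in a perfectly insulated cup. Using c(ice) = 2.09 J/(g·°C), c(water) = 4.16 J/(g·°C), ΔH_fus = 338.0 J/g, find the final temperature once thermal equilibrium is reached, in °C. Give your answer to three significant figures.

T_f = 32.6 °C

Heat to bring ice to 0 °C and melt it: q₁ = 65.5×2.09×9.4 + 65.5×338.0 = 23426 J
Heat the water can supply cooling to 0 °C: 618.2×4.16×45.2 = 116241 J > q₁, so all ice melts.
Energy balance: 618.2×4.16×(45.2 − T) = 23426 + 65.5×4.16×(T − 0)
2571.712(45.2 − T) = 23426 + 272.48 T
116241 − 23426 = 2844.192 T
T = 92815 / 2844.192 = 32.63 °C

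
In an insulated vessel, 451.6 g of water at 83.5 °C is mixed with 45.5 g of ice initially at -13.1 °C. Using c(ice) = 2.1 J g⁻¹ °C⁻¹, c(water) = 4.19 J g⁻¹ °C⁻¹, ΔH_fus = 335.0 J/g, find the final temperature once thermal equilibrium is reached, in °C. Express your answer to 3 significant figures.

T_f = 67.9 °C

Heat to bring ice to 0 °C and melt it: q₁ = 45.5×2.1×13.1 + 45.5×335.0 = 16494 J
Heat the water can supply cooling to 0 °C: 451.6×4.19×83.5 = 157999 J > q₁, so all ice melts.
Energy balance: 451.6×4.19×(83.5 − T) = 16494 + 45.5×4.19×(T − 0)
1892.204(83.5 − T) = 16494 + 190.645 T
157999 − 16494 = 2082.849 T
T = 141505 / 2082.849 = 67.94 °C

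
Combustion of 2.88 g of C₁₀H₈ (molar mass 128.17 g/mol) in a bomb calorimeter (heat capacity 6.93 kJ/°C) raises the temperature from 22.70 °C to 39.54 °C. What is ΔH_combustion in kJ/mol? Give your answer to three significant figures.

ΔH = -5190 kJ/mol

ΔT = 39.54 − 22.70 = 16.84 °C
q_cal = C_cal × ΔT = 6.93 × 16.84 = 116.7012 kJ
n = 2.88 / 128.17 = 0.02247 mol
q_rxn = −q_cal = -116.7012 kJ
ΔH = -116.7012 / 0.02247 = -5194 kJ/mol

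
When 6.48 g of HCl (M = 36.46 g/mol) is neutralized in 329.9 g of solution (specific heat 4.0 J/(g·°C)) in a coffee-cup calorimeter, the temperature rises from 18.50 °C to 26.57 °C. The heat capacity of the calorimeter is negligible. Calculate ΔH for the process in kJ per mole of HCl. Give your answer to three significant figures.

ΔH = -59.9 kJ/mol

|ΔT| = |26.57 − 18.50| = 8.07 °C
|q_surr| = (329.9 × 4.0) × 8.07 = 1319.6 × 8.07 = 10650 J
n(HCl) = 6.48 / 36.46 = 0.1777 mol
Temperature rose, so q_rxn = −|q_surr| = -10.65 kJ
ΔH = q_rxn / n = -59.93 kJ/mol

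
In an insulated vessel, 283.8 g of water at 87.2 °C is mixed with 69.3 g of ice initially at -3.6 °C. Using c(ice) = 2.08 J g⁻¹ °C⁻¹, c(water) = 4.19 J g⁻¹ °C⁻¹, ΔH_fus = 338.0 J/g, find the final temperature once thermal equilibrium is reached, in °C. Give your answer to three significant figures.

Heat to bring ice to 0 °C and melt it: q₁ = 69.3×2.08×3.6 + 69.3×338.0 = 23942 J
Heat the water can supply cooling to 0 °C: 283.8×4.19×87.2 = 103691 J > q₁, so all ice melts.
Energy balance: 283.8×4.19×(87.2 − T) = 23942 + 69.3×4.19×(T − 0)
1189.122(87.2 − T) = 23942 + 290.367 T
103691 − 23942 = 1479.489 T
T = 79749 / 1479.489 = 53.90 °C

T_f = 53.9 °C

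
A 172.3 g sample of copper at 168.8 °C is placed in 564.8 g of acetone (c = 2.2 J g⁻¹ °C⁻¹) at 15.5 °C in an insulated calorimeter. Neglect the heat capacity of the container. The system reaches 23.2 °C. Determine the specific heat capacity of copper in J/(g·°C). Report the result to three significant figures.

c = 0.381 J/(g·°C)

q_gained = (564.8 × 2.2) × (23.2 − 15.5) = 9568 J
q_lost = 172.3 × c × (168.8 − 23.2) = 25086.88 c
Set equal: c = 9568 / 25086.88 = 0.381 J/(g·°C)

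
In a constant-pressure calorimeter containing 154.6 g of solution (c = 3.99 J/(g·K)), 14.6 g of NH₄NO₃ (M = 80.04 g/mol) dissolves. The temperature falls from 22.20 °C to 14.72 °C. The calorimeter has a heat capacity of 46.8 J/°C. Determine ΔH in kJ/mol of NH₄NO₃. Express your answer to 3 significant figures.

|ΔT| = |14.72 − 22.20| = 7.48 °C
|q_surr| = (154.6 × 3.99 + 46.8) × 7.48 = 663.654 × 7.48 = 4964 J
n(NH₄NO₃) = 14.6 / 80.04 = 0.1824 mol
Temperature fell, so q_rxn = +|q_surr| = 4.964 kJ
ΔH = q_rxn / n = 27.21 kJ/mol

ΔH = 27.2 kJ/mol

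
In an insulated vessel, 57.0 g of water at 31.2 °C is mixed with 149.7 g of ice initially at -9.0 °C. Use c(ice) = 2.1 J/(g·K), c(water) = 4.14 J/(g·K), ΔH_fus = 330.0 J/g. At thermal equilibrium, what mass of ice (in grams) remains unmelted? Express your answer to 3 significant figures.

Heat to warm all ice to 0 °C: 149.7×2.1×9.0 = 2829.3 J
Heat released by water cooling to 0 °C: 57.0×4.14×31.2 = 7362.6 J
7362.6 J < 2829.3 + 149.7×330.0 = 52230.3 J, so not all ice melts; final T = 0 °C.
Heat left for melting: 7362.6 − 2829.3 = 4533.3 J
Mass melted = 4533.3 / 330.0 = 13.74 g
Ice remaining = 149.7 − 13.74 = 135.96 g

m_ice remaining = 136 g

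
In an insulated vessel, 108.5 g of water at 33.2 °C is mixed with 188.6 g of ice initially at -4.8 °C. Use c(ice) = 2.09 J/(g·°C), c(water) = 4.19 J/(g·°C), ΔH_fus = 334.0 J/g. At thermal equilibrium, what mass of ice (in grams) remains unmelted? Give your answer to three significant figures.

Heat to warm all ice to 0 °C: 188.6×2.09×4.8 = 1892.0 J
Heat released by water cooling to 0 °C: 108.5×4.19×33.2 = 15093 J
15093 J < 1892.0 + 188.6×334.0 = 64884.4 J, so not all ice melts; final T = 0 °C.
Heat left for melting: 15093 − 1892.0 = 13201.0 J
Mass melted = 13201.0 / 334.0 = 39.52 g
Ice remaining = 188.6 − 39.52 = 149.08 g

m_ice remaining = 149 g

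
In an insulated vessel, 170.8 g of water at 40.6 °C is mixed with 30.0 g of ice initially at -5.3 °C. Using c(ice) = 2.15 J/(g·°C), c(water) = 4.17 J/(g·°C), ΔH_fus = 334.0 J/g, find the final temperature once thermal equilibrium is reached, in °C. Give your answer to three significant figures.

Heat to bring ice to 0 °C and melt it: q₁ = 30.0×2.15×5.3 + 30.0×334.0 = 10362 J
Heat the water can supply cooling to 0 °C: 170.8×4.17×40.6 = 28916.8 J > q₁, so all ice melts.
Energy balance: 170.8×4.17×(40.6 − T) = 10362 + 30.0×4.17×(T − 0)
712.236(40.6 − T) = 10362 + 125.1 T
28916.8 − 10362 = 837.336 T
T = 18554.8 / 837.336 = 22.16 °C

T_f = 22.2 °C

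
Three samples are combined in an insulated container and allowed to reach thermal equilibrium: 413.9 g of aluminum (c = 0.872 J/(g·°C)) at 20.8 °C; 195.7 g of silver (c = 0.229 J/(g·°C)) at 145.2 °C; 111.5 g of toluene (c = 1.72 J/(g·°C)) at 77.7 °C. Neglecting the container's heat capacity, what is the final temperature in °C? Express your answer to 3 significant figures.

T_f = 48.4 °C

Σ mᵢcᵢ(T − Tᵢ) = 0  ⇒  T = Σ mᵢcᵢTᵢ / Σ mᵢcᵢ
Σ mᵢcᵢ = 413.9×0.872 + 195.7×0.229 + 111.5×1.72 = 597.5161
Σ mᵢcᵢTᵢ = 360.9208×20.8 + 44.8153×145.2 + 191.78×77.7 = 28916
T = 28916 / 597.5161 = 48.39 °C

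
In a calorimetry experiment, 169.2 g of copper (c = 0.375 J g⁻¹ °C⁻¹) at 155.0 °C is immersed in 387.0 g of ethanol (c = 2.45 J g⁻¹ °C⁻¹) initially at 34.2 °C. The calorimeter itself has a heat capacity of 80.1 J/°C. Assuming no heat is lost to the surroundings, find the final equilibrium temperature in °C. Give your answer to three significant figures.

Heat lost by copper = heat gained by ethanol + calorimeter.
(169.2)(0.375)(155.0 − T) = [(387.0)(2.45) + 80.1](T − 34.2)
63.45 (155.0 − T) = 1028.25 (T − 34.2)
9834.8 − 63.45 T = 1028.25 T − 35166
45000.8 = 1091.70 T
T = 41.22 °C

T_f = 41.2 °C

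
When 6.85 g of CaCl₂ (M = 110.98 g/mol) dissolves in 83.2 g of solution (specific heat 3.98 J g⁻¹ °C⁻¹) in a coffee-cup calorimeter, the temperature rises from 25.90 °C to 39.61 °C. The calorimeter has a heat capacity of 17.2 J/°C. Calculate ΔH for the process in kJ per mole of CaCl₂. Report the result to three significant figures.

|ΔT| = |39.61 − 25.90| = 13.71 °C
|q_surr| = (83.2 × 3.98 + 17.2) × 13.71 = 348.336 × 13.71 = 4776 J
n(CaCl₂) = 6.85 / 110.98 = 0.06172 mol
Temperature rose, so q_rxn = −|q_surr| = -4.776 kJ
ΔH = q_rxn / n = -77.38 kJ/mol

ΔH = -77.4 kJ/mol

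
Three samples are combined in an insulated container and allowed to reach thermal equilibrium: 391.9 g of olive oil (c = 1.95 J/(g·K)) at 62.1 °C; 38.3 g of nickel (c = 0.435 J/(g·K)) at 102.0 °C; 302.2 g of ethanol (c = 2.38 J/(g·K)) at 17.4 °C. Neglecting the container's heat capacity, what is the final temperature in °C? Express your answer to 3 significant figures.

T_f = 41.1 °C

Σ mᵢcᵢ(T − Tᵢ) = 0  ⇒  T = Σ mᵢcᵢTᵢ / Σ mᵢcᵢ
Σ mᵢcᵢ = 391.9×1.95 + 38.3×0.435 + 302.2×2.38 = 1500.1015
Σ mᵢcᵢTᵢ = 764.205×62.1 + 16.6605×102.0 + 719.236×17.4 = 61671
T = 61671 / 1500.1015 = 41.11 °C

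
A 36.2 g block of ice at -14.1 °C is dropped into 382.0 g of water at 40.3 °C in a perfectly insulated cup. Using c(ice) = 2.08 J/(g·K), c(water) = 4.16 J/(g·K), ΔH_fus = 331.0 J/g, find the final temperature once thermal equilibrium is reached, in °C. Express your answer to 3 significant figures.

T_f = 29.3 °C

Heat to bring ice to 0 °C and melt it: q₁ = 36.2×2.08×14.1 + 36.2×331.0 = 13044 J
Heat the water can supply cooling to 0 °C: 382.0×4.16×40.3 = 64041.5 J > q₁, so all ice melts.
Energy balance: 382.0×4.16×(40.3 − T) = 13044 + 36.2×4.16×(T − 0)
1589.12(40.3 − T) = 13044 + 150.592 T
64041.5 − 13044 = 1739.712 T
T = 50997.5 / 1739.712 = 29.31 °C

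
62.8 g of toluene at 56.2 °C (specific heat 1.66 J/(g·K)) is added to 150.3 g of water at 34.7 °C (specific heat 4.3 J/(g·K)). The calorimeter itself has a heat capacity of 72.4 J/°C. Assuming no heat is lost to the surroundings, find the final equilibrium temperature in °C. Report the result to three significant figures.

Heat lost by toluene = heat gained by water + calorimeter.
(62.8)(1.66)(56.2 − T) = [(150.3)(4.3) + 72.4](T − 34.7)
104.248 (56.2 − T) = 718.69 (T − 34.7)
5858.7 − 104.248 T = 718.69 T − 24939
30797.7 = 822.938 T
T = 37.42 °C

T_f = 37.4 °C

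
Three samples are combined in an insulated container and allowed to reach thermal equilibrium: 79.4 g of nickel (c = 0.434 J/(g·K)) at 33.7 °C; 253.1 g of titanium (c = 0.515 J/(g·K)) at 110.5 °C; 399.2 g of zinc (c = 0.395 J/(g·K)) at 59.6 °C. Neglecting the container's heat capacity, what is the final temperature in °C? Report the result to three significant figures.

Σ mᵢcᵢ(T − Tᵢ) = 0  ⇒  T = Σ mᵢcᵢTᵢ / Σ mᵢcᵢ
Σ mᵢcᵢ = 79.4×0.434 + 253.1×0.515 + 399.2×0.395 = 322.4901
Σ mᵢcᵢTᵢ = 34.4596×33.7 + 130.3465×110.5 + 157.684×59.6 = 24963
T = 24963 / 322.4901 = 77.41 °C

T_f = 77.4 °C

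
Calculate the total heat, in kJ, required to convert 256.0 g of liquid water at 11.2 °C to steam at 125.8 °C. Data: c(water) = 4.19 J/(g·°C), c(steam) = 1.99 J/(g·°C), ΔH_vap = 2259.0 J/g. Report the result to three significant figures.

q = 687 kJ

q1 (heat water 11.2→100.0 °C): 256.0 × 4.19 × 88.8 = 95250 J
q2 (vaporize at 100 °C): 256.0 × 2259.0 = 578304 J
q3 (heat steam 100.0→125.8 °C): 256.0 × 1.99 × 25.8 = 13144 J
Total: 95250 + 578304 + 13144 = 686698 J = 687 kJ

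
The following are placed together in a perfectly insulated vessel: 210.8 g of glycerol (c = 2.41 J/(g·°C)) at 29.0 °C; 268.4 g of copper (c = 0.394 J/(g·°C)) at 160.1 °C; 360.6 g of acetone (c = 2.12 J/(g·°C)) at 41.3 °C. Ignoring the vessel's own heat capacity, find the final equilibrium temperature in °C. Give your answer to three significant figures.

T_f = 45.9 °C

Σ mᵢcᵢ(T − Tᵢ) = 0  ⇒  T = Σ mᵢcᵢTᵢ / Σ mᵢcᵢ
Σ mᵢcᵢ = 210.8×2.41 + 268.4×0.394 + 360.6×2.12 = 1378.2496
Σ mᵢcᵢTᵢ = 508.028×29.0 + 105.7496×160.1 + 764.472×41.3 = 63236
T = 63236 / 1378.2496 = 45.88 °C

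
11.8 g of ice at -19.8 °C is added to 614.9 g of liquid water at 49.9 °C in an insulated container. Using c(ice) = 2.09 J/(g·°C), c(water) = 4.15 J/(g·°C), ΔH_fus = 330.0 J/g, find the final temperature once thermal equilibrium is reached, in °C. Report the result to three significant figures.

T_f = 47.3 °C

Heat to bring ice to 0 °C and melt it: q₁ = 11.8×2.09×19.8 + 11.8×330.0 = 4382.3 J
Heat the water can supply cooling to 0 °C: 614.9×4.15×49.9 = 127337 J > q₁, so all ice melts.
Energy balance: 614.9×4.15×(49.9 − T) = 4382.3 + 11.8×4.15×(T − 0)
2551.835(49.9 − T) = 4382.3 + 48.97 T
127337 − 4382.3 = 2600.805 T
T = 122954.7 / 2600.805 = 47.28 °C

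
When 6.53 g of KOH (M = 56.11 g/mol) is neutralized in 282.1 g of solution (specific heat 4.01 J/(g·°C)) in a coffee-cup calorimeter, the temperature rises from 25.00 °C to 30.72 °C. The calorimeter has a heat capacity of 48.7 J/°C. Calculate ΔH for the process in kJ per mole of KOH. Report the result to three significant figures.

|ΔT| = |30.72 − 25.00| = 5.72 °C
|q_surr| = (282.1 × 4.01 + 48.7) × 5.72 = 1179.921 × 5.72 = 6749 J
n(KOH) = 6.53 / 56.11 = 0.1164 mol
Temperature rose, so q_rxn = −|q_surr| = -6.749 kJ
ΔH = q_rxn / n = -57.98 kJ/mol

ΔH = -58.0 kJ/mol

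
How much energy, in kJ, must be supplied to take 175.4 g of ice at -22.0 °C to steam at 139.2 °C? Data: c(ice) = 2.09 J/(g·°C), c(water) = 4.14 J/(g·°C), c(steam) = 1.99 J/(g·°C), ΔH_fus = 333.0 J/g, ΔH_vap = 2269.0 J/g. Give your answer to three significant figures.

q1 (heat ice -22.0→0.0 °C): 175.4 × 2.09 × 22.0 = 8065 J
q2 (melt at 0 °C): 175.4 × 333.0 = 58408 J
q3 (heat water 0.0→100.0 °C): 175.4 × 4.14 × 100.0 = 72616 J
q4 (vaporize at 100 °C): 175.4 × 2269.0 = 397983 J
q5 (heat steam 100.0→139.2 °C): 175.4 × 1.99 × 39.2 = 13683 J
Total: 8065 + 58408 + 72616 + 397983 + 13683 = 550755 J = 551 kJ

q = 551 kJ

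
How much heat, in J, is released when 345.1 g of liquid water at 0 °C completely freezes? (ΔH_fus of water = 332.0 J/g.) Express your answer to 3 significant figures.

q = m × ΔH_fus = 345.1 × 332.0 = 114600 J

q = 115000 J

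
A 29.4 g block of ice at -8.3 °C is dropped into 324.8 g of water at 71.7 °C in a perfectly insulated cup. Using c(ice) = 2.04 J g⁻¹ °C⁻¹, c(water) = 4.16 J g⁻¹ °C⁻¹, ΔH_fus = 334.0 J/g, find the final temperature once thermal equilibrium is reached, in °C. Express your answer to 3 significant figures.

T_f = 58.7 °C

Heat to bring ice to 0 °C and melt it: q₁ = 29.4×2.04×8.3 + 29.4×334.0 = 10317 J
Heat the water can supply cooling to 0 °C: 324.8×4.16×71.7 = 96878.7 J > q₁, so all ice melts.
Energy balance: 324.8×4.16×(71.7 − T) = 10317 + 29.4×4.16×(T − 0)
1351.168(71.7 − T) = 10317 + 122.304 T
96878.7 − 10317 = 1473.472 T
T = 86561.7 / 1473.472 = 58.747 °C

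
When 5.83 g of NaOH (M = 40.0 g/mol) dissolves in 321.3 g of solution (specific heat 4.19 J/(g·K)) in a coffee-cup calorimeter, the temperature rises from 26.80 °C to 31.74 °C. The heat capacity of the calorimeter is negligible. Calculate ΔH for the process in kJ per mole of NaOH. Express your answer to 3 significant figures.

|ΔT| = |31.74 − 26.80| = 4.94 °C
|q_surr| = (321.3 × 4.19) × 4.94 = 1346.247 × 4.94 = 6650 J
n(NaOH) = 5.83 / 40.0 = 0.1458 mol
Temperature rose, so q_rxn = −|q_surr| = -6.650 kJ
ΔH = q_rxn / n = -45.61 kJ/mol

ΔH = -45.6 kJ/mol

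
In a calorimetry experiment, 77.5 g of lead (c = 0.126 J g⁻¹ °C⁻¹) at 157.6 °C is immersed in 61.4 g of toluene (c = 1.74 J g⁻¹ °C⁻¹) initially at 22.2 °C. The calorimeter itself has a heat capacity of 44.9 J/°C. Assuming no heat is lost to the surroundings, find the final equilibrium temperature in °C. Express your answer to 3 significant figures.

Heat lost by lead = heat gained by toluene + calorimeter.
(77.5)(0.126)(157.6 − T) = [(61.4)(1.74) + 44.9](T − 22.2)
9.765 (157.6 − T) = 151.736 (T − 22.2)
1539.0 − 9.765 T = 151.736 T − 3368.5
4907.5 = 161.501 T
T = 30.39 °C

T_f = 30.4 °C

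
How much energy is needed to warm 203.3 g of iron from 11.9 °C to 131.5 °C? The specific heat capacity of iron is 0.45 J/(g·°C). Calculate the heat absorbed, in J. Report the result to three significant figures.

q = 10900 J

q = m c ΔT = 203.3 × 0.45 × (131.5 − 11.9)
q = 203.3 × 0.45 × 119.6 = 10940 J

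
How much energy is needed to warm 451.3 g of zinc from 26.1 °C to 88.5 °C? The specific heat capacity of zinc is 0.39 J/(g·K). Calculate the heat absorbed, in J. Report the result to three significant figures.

q = m c ΔT = 451.3 × 0.39 × (88.5 − 26.1)
q = 451.3 × 0.39 × 62.4 = 10980 J

q = 11000 J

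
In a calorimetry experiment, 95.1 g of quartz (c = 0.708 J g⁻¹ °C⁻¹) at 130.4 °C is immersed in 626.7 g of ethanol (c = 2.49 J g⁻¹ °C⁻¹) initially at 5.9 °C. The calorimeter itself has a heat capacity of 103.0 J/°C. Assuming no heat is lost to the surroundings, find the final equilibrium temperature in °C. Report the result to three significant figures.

T_f = 10.7 °C

Heat lost by quartz = heat gained by ethanol + calorimeter.
(95.1)(0.708)(130.4 − T) = [(626.7)(2.49) + 103.0](T − 5.9)
67.3308 (130.4 − T) = 1663.483 (T − 5.9)
8779.9 − 67.3308 T = 1663.483 T − 9814.5
18594.4 = 1730.8138 T
T = 10.74 °C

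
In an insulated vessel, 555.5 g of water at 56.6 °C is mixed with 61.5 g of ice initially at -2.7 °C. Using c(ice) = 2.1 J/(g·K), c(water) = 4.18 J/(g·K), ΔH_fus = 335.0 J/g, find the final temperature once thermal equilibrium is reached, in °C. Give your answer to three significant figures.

Heat to bring ice to 0 °C and melt it: q₁ = 61.5×2.1×2.7 + 61.5×335.0 = 20951 J
Heat the water can supply cooling to 0 °C: 555.5×4.18×56.6 = 131425 J > q₁, so all ice melts.
Energy balance: 555.5×4.18×(56.6 − T) = 20951 + 61.5×4.18×(T − 0)
2321.99(56.6 − T) = 20951 + 257.07 T
131425 − 20951 = 2579.06 T
T = 110474 / 2579.06 = 42.83 °C

T_f = 42.8 °C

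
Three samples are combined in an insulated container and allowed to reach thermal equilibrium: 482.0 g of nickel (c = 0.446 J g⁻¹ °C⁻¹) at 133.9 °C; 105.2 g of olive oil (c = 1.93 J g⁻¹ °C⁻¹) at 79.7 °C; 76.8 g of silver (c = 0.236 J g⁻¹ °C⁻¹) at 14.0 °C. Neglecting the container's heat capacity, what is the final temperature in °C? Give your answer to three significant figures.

T_f = 104 °C

Σ mᵢcᵢ(T − Tᵢ) = 0  ⇒  T = Σ mᵢcᵢTᵢ / Σ mᵢcᵢ
Σ mᵢcᵢ = 482.0×0.446 + 105.2×1.93 + 76.8×0.236 = 436.1328
Σ mᵢcᵢTᵢ = 214.972×133.9 + 203.036×79.7 + 18.1248×14.0 = 45220
T = 45220 / 436.1328 = 103.7 °C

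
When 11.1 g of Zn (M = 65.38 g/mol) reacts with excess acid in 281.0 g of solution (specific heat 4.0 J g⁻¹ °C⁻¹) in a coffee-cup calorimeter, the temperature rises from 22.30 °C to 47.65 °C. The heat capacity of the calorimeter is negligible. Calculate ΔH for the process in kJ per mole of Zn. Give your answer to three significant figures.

ΔH = -168 kJ/mol

|ΔT| = |47.65 − 22.30| = 25.35 °C
|q_surr| = (281.0 × 4.0) × 25.35 = 1124 × 25.35 = 28490 J
n(Zn) = 11.1 / 65.38 = 0.1698 mol
Temperature rose, so q_rxn = −|q_surr| = -28.49 kJ
ΔH = q_rxn / n = -167.8 kJ/mol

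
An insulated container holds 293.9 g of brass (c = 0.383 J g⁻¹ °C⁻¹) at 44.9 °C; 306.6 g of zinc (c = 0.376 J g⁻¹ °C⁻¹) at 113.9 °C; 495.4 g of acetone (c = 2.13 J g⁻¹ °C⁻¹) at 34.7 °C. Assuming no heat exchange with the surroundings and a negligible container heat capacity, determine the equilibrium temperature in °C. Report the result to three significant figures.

Σ mᵢcᵢ(T − Tᵢ) = 0  ⇒  T = Σ mᵢcᵢTᵢ / Σ mᵢcᵢ
Σ mᵢcᵢ = 293.9×0.383 + 306.6×0.376 + 495.4×2.13 = 1283.0473
Σ mᵢcᵢTᵢ = 112.5637×44.9 + 115.2816×113.9 + 1055.202×34.7 = 54800
T = 54800 / 1283.0473 = 42.71 °C

T_f = 42.7 °C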